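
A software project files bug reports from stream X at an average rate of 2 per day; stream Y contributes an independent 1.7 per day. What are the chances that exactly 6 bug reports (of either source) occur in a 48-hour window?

Independent Poisson processes superpose: combined rate λ = 2 + 1.7 = 3.7 per day.
Over the interval, μ = 3.7 × 2 = 7.4 (a 48-hour window = 2 days).
P(N = 6) = e^(−7.4) · 7.4^6/6! ≈ 0.1394.

0.1394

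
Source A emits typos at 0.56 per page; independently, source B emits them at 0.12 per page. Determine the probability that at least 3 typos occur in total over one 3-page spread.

Independent Poisson processes superpose: combined rate λ = 0.56 + 0.12 = 0.68 per page.
Over the interval, μ = 0.68 × 3 = 2.04 (a 3-page spread = 3 pages).
P(N ≥ 3) = 1 − P(N ≤ 2) ≈ 0.3341.

0.3341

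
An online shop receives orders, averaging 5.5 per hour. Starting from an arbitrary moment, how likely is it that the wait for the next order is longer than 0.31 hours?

0.1818

The wait for the next event is exponential with rate λ = 5.5 per hour.
P(T > 0.31) = e^(−λt) = e^(−5.5 × 0.31) = e^(−1.705) ≈ 0.1818.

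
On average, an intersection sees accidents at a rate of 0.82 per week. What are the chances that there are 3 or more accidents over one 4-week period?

Over the interval, μ = 0.82 × 4 = 3.28 (a 4-week period = 4 weeks).
P(N ≥ 3) = 1 − P(N ≤ 2) = 1 − Σ_{j=0}^{2} e^(−μ) μ^j/j! ≈ 0.6365.

0.6365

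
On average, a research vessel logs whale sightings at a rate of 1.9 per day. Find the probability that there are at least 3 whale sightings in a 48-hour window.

0.7311

Over the interval, μ = 1.9 × 2 = 3.8 (a 48-hour window = 2 days).
P(N ≥ 3) = 1 − P(N ≤ 2) = 1 − Σ_{j=0}^{2} e^(−μ) μ^j/j! ≈ 0.7311.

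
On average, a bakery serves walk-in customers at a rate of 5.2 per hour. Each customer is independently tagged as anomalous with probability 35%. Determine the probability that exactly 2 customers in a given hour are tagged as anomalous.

0.2683

Thinning: the customers that are tagged as anomalous themselves form a Poisson process with rate 0.35 × 5.2 = 1.82 per hour.
So μ = 1.82.
P(N = 2) = e^(−1.82) · 1.82^2/2! ≈ 0.2683.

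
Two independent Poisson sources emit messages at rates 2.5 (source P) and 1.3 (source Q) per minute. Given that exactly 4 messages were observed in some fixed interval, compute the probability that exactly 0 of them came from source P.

0.0137

Given the total, each event is independently from source P with probability p = λ_P/(λ_P+λ_Q) = 2.5/3.8 ≈ 0.6579.
So K ~ Binomial(4, 2.5/3.8): P(K = 0) = C(4,0) · (2.5/3.8)^0 · (1.3/3.8)^4 ≈ 0.0137.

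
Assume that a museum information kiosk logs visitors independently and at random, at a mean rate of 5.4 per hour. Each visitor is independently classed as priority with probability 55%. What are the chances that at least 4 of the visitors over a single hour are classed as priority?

Thinning: the visitors that are classed as priority themselves form a Poisson process with rate 0.55 × 5.4 = 2.97 per hour.
So μ = 2.97.
P(N ≥ 4) = 1 − P(N ≤ 3) ≈ 0.3460.

0.3460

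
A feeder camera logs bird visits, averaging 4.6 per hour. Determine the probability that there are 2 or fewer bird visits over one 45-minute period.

Over the interval, μ = 4.6 × 0.75 = 3.45 (a 45-minute period = 0.75 hours).
P(N ≤ 2) = Σ_{j=0}^{2} e^(−μ) μ^j/j! ≈ 0.3302.

0.3302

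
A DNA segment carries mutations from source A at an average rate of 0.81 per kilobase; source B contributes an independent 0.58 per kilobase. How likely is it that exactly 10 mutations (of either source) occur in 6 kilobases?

Independent Poisson processes superpose: combined rate λ = 0.81 + 0.58 = 1.39 per kilobase.
Over the interval, μ = 1.39 × 6 = 8.34 (6 kilobases).
P(N = 10) = e^(−8.34) · 8.34^10/10! ≈ 0.1071.

0.1071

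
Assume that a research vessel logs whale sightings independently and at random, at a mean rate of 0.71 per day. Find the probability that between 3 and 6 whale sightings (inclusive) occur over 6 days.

Over the interval, μ = 0.71 × 6 = 4.26 (6 days).
P(3 ≤ N ≤ 6) = Σ_{j=3}^{6} e^(−4.26) · 4.26^j/j! ≈ 0.6581.

0.6581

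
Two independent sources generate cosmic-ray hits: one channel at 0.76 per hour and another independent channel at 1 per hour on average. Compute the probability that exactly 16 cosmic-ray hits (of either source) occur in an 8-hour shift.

0.0875

Independent Poisson processes superpose: combined rate λ = 0.76 + 1 = 1.76 per hour.
Over the interval, μ = 1.76 × 8 = 14.08 (an 8-hour shift = 8 hours).
P(N = 16) = e^(−14.08) · 14.08^16/16! ≈ 0.0875.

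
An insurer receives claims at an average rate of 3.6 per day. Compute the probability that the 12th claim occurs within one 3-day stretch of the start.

Over the interval, μ = 3.6 × 3 = 10.8 (a 3-day stretch = 3 days).
The 12th arrival falls in the interval iff at least 12 events occur there: P(S_12 ≤ t) = P(N ≥ 12) = 1 − P(N ≤ 11) ≈ 0.3969.

0.3969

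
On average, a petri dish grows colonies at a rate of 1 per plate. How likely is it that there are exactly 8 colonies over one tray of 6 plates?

0.1033

Over the interval, μ = 1 × 6 = 6 (a tray of 6 plates = 6 plates).
P(N = 8) = e^(−μ) μ^8/8! = e^(−6) · 6^8/40320 ≈ 0.1033.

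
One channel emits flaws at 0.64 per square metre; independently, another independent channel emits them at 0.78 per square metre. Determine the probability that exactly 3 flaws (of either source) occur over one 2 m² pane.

0.2231

Independent Poisson processes superpose: combined rate λ = 0.64 + 0.78 = 1.42 per square metre.
Over the interval, μ = 1.42 × 2 = 2.84 (a 2 m² pane = 2 square metres).
P(N = 3) = e^(−2.84) · 2.84^3/3! ≈ 0.2231.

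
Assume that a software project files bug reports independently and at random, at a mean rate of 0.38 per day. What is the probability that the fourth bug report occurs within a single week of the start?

Over the interval, μ = 0.38 × 7 = 2.66 (a week = 7 days).
The fourth arrival falls in the interval iff at least 4 events occur there: P(S_4 ≤ t) = P(N ≥ 4) = 1 − P(N ≤ 3) ≈ 0.2771.

0.2771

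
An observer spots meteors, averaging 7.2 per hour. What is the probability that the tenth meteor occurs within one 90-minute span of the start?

0.6374

Over the interval, μ = 7.2 × 1.5 = 10.8 (a 90-minute span = 1.5 hours).
The tenth arrival falls in the interval iff at least 10 events occur there: P(S_10 ≤ t) = P(N ≥ 10) = 1 − P(N ≤ 9) ≈ 0.6374.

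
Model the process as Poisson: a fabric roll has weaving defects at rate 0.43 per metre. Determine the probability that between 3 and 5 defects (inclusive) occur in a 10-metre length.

0.5393

Over the interval, μ = 0.43 × 10 = 4.3 (a 10-metre length = 10 metres).
P(3 ≤ N ≤ 5) = Σ_{j=3}^{5} e^(−4.3) · 4.3^j/j! ≈ 0.5393.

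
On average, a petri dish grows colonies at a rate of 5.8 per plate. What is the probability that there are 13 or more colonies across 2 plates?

0.3784

Over the interval, μ = 5.8 × 2 = 11.6 (2 plates).
P(N ≥ 13) = 1 − P(N ≤ 12) = 1 − Σ_{j=0}^{12} e^(−μ) μ^j/j! ≈ 0.3784.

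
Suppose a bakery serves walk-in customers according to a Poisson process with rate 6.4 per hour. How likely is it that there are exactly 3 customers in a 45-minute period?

0.1517

Over the interval, μ = 6.4 × 0.75 = 4.8 (a 45-minute period = 0.75 hours).
P(N = 3) = e^(−μ) μ^3/3! = e^(−4.8) · 4.8^3/6 ≈ 0.1517.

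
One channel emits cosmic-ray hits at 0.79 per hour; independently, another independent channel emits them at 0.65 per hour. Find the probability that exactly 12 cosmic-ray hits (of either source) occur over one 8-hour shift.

0.1132

Independent Poisson processes superpose: combined rate λ = 0.79 + 0.65 = 1.44 per hour.
Over the interval, μ = 1.44 × 8 = 11.52 (an 8-hour shift = 8 hours).
P(N = 12) = e^(−11.52) · 11.52^12/12! ≈ 0.1132.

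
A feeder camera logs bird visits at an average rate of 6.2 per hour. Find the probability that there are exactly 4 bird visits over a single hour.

With mean μ = 6.2 per hour,
P(N = 4) = e^(−μ) μ^4/4! = e^(−6.2) · 6.2^4/24 ≈ 0.1249.

0.1249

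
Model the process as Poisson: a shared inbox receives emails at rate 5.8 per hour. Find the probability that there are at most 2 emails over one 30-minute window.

Over the interval, μ = 5.8 × 0.5 = 2.9 (a 30-minute window = 0.5 hours).
P(N ≤ 2) = Σ_{j=0}^{2} e^(−μ) μ^j/j! ≈ 0.4460.

0.4460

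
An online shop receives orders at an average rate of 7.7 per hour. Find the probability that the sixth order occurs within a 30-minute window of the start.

Over the interval, μ = 7.7 × 0.5 = 3.85 (a 30-minute window = 0.5 hours).
The sixth arrival falls in the interval iff at least 6 events occur there: P(S_6 ≤ t) = P(N ≥ 6) = 1 − P(N ≤ 5) ≈ 0.1919.

0.1919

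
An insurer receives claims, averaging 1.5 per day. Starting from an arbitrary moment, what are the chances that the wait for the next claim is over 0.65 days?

0.3772

The wait for the next event is exponential with rate λ = 1.5 per day.
P(T > 0.65) = e^(−λt) = e^(−1.5 × 0.65) = e^(−0.975) ≈ 0.3772.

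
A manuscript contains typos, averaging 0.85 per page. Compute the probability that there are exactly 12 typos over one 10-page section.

Over the interval, μ = 0.85 × 10 = 8.5 (a 10-page section = 10 pages).
P(N = 12) = e^(−μ) μ^12/12! = e^(−8.5) · 8.5^12/479001600 ≈ 0.0604.

0.0604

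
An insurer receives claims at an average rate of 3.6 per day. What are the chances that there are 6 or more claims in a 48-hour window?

0.7241

Over the interval, μ = 3.6 × 2 = 7.2 (a 48-hour window = 2 days).
P(N ≥ 6) = 1 − P(N ≤ 5) = 1 − Σ_{j=0}^{5} e^(−μ) μ^j/j! ≈ 0.7241.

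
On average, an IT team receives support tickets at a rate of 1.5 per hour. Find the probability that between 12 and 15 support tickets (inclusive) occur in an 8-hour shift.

Over the interval, μ = 1.5 × 8 = 12 (an 8-hour shift = 8 hours).
P(12 ≤ N ≤ 15) = Σ_{j=12}^{15} e^(−12) · 12^j/j! ≈ 0.3828.

0.3828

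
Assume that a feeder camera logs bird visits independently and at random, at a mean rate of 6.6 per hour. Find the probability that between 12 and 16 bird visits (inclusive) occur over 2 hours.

Over the interval, μ = 6.6 × 2 = 13.2 (2 hours).
P(12 ≤ N ≤ 16) = Σ_{j=12}^{16} e^(−13.2) · 13.2^j/j! ≈ 0.4876.

0.4876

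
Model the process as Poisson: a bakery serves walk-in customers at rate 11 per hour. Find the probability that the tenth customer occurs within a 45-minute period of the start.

Over the interval, μ = 11 × 0.75 = 8.25 (a 45-minute period = 0.75 hours).
The tenth arrival falls in the interval iff at least 10 events occur there: P(S_10 ≤ t) = P(N ≥ 10) = 1 − P(N ≤ 9) ≈ 0.3148.

0.3148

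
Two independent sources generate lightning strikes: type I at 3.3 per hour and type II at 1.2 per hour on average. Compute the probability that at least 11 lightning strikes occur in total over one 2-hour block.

Independent Poisson processes superpose: combined rate λ = 3.3 + 1.2 = 4.5 per hour.
Over the interval, μ = 4.5 × 2 = 9 (a 2-hour block = 2 hours).
P(N ≥ 11) = 1 − P(N ≤ 10) ≈ 0.2940.

0.2940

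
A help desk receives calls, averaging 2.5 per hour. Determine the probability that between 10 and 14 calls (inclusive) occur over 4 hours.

Over the interval, μ = 2.5 × 4 = 10 (4 hours).
P(10 ≤ N ≤ 14) = Σ_{j=10}^{14} e^(−10) · 10^j/j! ≈ 0.4586.

0.4586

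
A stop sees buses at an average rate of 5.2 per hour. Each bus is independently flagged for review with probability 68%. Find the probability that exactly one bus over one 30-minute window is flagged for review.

0.3018

Thinning: the buses that are flagged for review themselves form a Poisson process with rate 0.68 × 5.2 = 3.536 per hour.
Over the interval, μ = 3.536 × 0.5 = 1.768 (a 30-minute window = 0.5 hours).
P(N = 1) = e^(−1.768) · 1.768^1/1! ≈ 0.3018.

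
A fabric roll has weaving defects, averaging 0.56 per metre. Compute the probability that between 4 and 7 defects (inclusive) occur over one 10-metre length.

0.6064

Over the interval, μ = 0.56 × 10 = 5.6 (a 10-metre length = 10 metres).
P(4 ≤ N ≤ 7) = Σ_{j=4}^{7} e^(−5.6) · 5.6^j/j! ≈ 0.6064.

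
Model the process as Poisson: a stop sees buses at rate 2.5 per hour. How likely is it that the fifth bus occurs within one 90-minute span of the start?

0.3225

Over the interval, μ = 2.5 × 1.5 = 3.75 (a 90-minute span = 1.5 hours).
The fifth arrival falls in the interval iff at least 5 events occur there: P(S_5 ≤ t) = P(N ≥ 5) = 1 − P(N ≤ 4) ≈ 0.3225.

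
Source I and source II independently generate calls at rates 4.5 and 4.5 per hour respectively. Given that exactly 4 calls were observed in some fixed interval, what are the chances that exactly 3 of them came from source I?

Given the total, each event is independently from source I with probability p = λ_I/(λ_I+λ_II) = 4.5/9 = 0.5000.
So K ~ Binomial(4, 4.5/9): P(K = 3) = C(4,3) · (4.5/9)^3 · (4.5/9)^1 ≈ 0.2500.

0.2500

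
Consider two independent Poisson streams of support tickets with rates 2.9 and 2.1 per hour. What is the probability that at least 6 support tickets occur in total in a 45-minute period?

Independent Poisson processes superpose: combined rate λ = 2.9 + 2.1 = 5 per hour.
Over the interval, μ = 5 × 0.75 = 3.75 (a 45-minute period = 0.75 hours).
P(N ≥ 6) = 1 − P(N ≤ 5) ≈ 0.1771.

0.1771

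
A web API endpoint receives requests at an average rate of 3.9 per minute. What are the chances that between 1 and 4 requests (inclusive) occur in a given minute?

With mean μ = 3.9 per minute,
P(1 ≤ N ≤ 4) = Σ_{j=1}^{4} e^(−3.9) · 3.9^j/j! ≈ 0.6281.

0.6281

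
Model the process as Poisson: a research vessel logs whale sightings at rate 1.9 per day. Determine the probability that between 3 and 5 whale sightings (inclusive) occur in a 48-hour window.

0.5467

Over the interval, μ = 1.9 × 2 = 3.8 (a 48-hour window = 2 days).
P(3 ≤ N ≤ 5) = Σ_{j=3}^{5} e^(−3.8) · 3.8^j/j! ≈ 0.5467.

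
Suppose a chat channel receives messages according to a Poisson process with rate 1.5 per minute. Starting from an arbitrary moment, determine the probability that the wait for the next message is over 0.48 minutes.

0.4868

The wait for the next event is exponential with rate λ = 1.5 per minute.
P(T > 0.48) = e^(−λt) = e^(−1.5 × 0.48) = e^(−0.72) ≈ 0.4868.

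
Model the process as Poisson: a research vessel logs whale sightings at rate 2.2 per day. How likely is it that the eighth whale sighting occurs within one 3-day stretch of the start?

0.3419

Over the interval, μ = 2.2 × 3 = 6.6 (a 3-day stretch = 3 days).
The eighth arrival falls in the interval iff at least 8 events occur there: P(S_8 ≤ t) = P(N ≥ 8) = 1 − P(N ≤ 7) ≈ 0.3419.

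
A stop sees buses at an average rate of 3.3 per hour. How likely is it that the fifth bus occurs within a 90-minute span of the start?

Over the interval, μ = 3.3 × 1.5 = 4.95 (a 90-minute span = 1.5 hours).
The fifth arrival falls in the interval iff at least 5 events occur there: P(S_5 ≤ t) = P(N ≥ 5) = 1 − P(N ≤ 4) ≈ 0.5507.

0.5507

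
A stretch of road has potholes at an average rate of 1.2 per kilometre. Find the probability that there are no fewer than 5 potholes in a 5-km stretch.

0.7149

Over the interval, μ = 1.2 × 5 = 6 (a 5-km stretch = 5 kilometres).
P(N ≥ 5) = 1 − P(N ≤ 4) = 1 − Σ_{j=0}^{4} e^(−μ) μ^j/j! ≈ 0.7149.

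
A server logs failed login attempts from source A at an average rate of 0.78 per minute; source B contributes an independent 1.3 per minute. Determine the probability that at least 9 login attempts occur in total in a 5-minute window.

0.7104

Independent Poisson processes superpose: combined rate λ = 0.78 + 1.3 = 2.08 per minute.
Over the interval, μ = 2.08 × 5 = 10.4 (a 5-minute window = 5 minutes).
P(N ≥ 9) = 1 − P(N ≤ 8) ≈ 0.7104.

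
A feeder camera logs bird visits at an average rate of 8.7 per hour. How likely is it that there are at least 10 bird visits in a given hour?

0.3731

With mean μ = 8.7 per hour,
P(N ≥ 10) = 1 − P(N ≤ 9) = 1 − Σ_{j=0}^{9} e^(−μ) μ^j/j! ≈ 0.3731.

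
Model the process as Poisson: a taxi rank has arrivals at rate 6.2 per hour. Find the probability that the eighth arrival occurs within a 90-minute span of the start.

0.7100

Over the interval, μ = 6.2 × 1.5 = 9.3 (a 90-minute span = 1.5 hours).
The eighth arrival falls in the interval iff at least 8 events occur there: P(S_8 ≤ t) = P(N ≥ 8) = 1 − P(N ≤ 7) ≈ 0.7100.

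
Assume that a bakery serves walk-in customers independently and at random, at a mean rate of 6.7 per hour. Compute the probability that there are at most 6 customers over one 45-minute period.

0.7585

Over the interval, μ = 6.7 × 0.75 = 5.025 (a 45-minute period = 0.75 hours).
P(N ≤ 6) = Σ_{j=0}^{6} e^(−μ) μ^j/j! ≈ 0.7585.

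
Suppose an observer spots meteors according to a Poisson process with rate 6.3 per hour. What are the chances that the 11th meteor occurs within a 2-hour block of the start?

0.7124

Over the interval, μ = 6.3 × 2 = 12.6 (a 2-hour block = 2 hours).
The 11th arrival falls in the interval iff at least 11 events occur there: P(S_11 ≤ t) = P(N ≥ 11) = 1 − P(N ≤ 10) ≈ 0.7124.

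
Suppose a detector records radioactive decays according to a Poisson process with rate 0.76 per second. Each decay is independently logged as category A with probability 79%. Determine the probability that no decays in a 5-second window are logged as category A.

0.0497

Thinning: the decays that are logged as category A themselves form a Poisson process with rate 0.79 × 0.76 = 0.6004 per second.
Over the interval, μ = 0.6004 × 5 = 3.002 (a 5-second window = 5 seconds).
P(N = 0) = e^(−3.002) · 3.002^0/0! ≈ 0.0497.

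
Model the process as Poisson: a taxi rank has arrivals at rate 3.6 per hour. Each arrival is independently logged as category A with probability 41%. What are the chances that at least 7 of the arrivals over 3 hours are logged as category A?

Thinning: the arrivals that are logged as category A themselves form a Poisson process with rate 0.41 × 3.6 = 1.476 per hour.
Over the interval, μ = 1.476 × 3 = 4.428 (3 hours).
P(N ≥ 7) = 1 − P(N ≤ 6) ≈ 0.1598.

0.1598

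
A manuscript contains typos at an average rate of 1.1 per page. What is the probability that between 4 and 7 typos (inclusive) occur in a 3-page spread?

Over the interval, μ = 1.1 × 3 = 3.3 (a 3-page spread = 3 pages).
P(4 ≤ N ≤ 7) = Σ_{j=4}^{7} e^(−3.3) · 3.3^j/j! ≈ 0.3999.

0.3999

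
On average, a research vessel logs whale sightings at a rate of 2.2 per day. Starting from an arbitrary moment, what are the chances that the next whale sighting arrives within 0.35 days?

Inter-arrival times are exponential with rate λ = 2.2 per day.
P(T ≤ 0.35) = 1 − e^(−λt) = 1 − e^(−2.2 × 0.35) = 1 − e^(−0.77) ≈ 0.5370.

0.5370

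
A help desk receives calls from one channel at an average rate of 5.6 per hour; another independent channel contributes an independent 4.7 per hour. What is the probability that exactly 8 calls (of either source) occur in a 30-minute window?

Independent Poisson processes superpose: combined rate λ = 5.6 + 4.7 = 10.3 per hour.
Over the interval, μ = 10.3 × 0.5 = 5.15 (a 30-minute window = 0.5 hours).
P(N = 8) = e^(−5.15) · 5.15^8/8! ≈ 0.0712.

0.0712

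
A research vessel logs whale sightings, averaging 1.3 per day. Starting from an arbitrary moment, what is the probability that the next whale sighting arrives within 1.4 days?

Inter-arrival times are exponential with rate λ = 1.3 per day.
P(T ≤ 1.4) = 1 − e^(−λt) = 1 − e^(−1.3 × 1.4) = 1 − e^(−1.82) ≈ 0.8380.

0.8380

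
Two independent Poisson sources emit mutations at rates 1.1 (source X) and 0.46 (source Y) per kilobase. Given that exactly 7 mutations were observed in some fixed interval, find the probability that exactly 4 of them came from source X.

Given the total, each event is independently from source X with probability p = λ_X/(λ_X+λ_Y) = 1.1/1.56 ≈ 0.7051.
So K ~ Binomial(7, 1.1/1.56): P(K = 4) = C(7,4) · (1.1/1.56)^4 · (0.46/1.56)^3 ≈ 0.2218.

0.2218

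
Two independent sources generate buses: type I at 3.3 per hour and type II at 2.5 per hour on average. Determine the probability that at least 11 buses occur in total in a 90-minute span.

Independent Poisson processes superpose: combined rate λ = 3.3 + 2.5 = 5.8 per hour.
Over the interval, μ = 5.8 × 1.5 = 8.7 (a 90-minute span = 1.5 hours).
P(N ≥ 11) = 1 − P(N ≤ 10) ≈ 0.2591.

0.2591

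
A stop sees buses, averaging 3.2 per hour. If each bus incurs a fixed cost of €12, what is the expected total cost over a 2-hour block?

€76.8

E[N] = 3.2 × 2 = 6.4 (a 2-hour block = 2 hours); E[cost] = 6.4 × €12 = €76.8.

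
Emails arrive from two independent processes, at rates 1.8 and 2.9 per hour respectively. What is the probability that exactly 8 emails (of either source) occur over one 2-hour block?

Independent Poisson processes superpose: combined rate λ = 1.8 + 2.9 = 4.7 per hour.
Over the interval, μ = 4.7 × 2 = 9.4 (a 2-hour block = 2 hours).
P(N = 8) = e^(−9.4) · 9.4^8/8! ≈ 0.1251.

0.1251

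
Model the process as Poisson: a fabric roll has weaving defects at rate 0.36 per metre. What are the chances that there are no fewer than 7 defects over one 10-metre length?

Over the interval, μ = 0.36 × 10 = 3.6 (a 10-metre length = 10 metres).
P(N ≥ 7) = 1 − P(N ≤ 6) = 1 − Σ_{j=0}^{6} e^(−μ) μ^j/j! ≈ 0.0733.

0.0733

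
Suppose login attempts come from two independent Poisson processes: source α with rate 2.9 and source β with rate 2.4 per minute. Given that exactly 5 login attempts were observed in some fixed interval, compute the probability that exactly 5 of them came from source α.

Given the total, each event is independently from source α with probability p = λ_α/(λ_α+λ_β) = 2.9/5.3 ≈ 0.5472.
So K ~ Binomial(5, 2.9/5.3): P(K = 5) = C(5,5) · (2.9/5.3)^5 · (2.4/5.3)^0 ≈ 0.0490.

0.0490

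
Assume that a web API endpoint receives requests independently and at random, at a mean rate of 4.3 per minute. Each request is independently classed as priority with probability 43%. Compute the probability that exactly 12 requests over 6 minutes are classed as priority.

Thinning: the requests that are classed as priority themselves form a Poisson process with rate 0.43 × 4.3 = 1.849 per minute.
Over the interval, μ = 1.849 × 6 = 11.094 (6 minutes).
P(N = 12) = e^(−11.094) · 11.094^12/12! ≈ 0.1103.

0.1103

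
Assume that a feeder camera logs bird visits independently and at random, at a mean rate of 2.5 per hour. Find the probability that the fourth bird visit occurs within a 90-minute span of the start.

0.5162

Over the interval, μ = 2.5 × 1.5 = 3.75 (a 90-minute span = 1.5 hours).
The fourth arrival falls in the interval iff at least 4 events occur there: P(S_4 ≤ t) = P(N ≥ 4) = 1 − P(N ≤ 3) ≈ 0.5162.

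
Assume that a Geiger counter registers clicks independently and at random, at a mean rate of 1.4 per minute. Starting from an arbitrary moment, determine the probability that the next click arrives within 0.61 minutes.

Inter-arrival times are exponential with rate λ = 1.4 per minute.
P(T ≤ 0.61) = 1 − e^(−λt) = 1 − e^(−1.4 × 0.61) = 1 − e^(−0.854) ≈ 0.5743.

0.5743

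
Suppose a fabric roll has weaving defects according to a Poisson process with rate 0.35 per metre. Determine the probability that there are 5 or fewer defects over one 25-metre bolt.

0.1317

Over the interval, μ = 0.35 × 25 = 8.75 (a 25-metre bolt = 25 metres).
P(N ≤ 5) = Σ_{j=0}^{5} e^(−μ) μ^j/j! ≈ 0.1317.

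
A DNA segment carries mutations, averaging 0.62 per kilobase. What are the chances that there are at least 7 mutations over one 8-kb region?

Over the interval, μ = 0.62 × 8 = 4.96 (an 8-kb region = 8 kilobases).
P(N ≥ 7) = 1 − P(N ≤ 6) = 1 − Σ_{j=0}^{6} e^(−μ) μ^j/j! ≈ 0.2320.

0.2320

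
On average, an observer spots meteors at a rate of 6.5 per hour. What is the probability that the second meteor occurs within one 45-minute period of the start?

0.9551

Over the interval, μ = 6.5 × 0.75 = 4.875 (a 45-minute period = 0.75 hours).
The second arrival falls in the interval iff at least 2 events occur there: P(S_2 ≤ t) = P(N ≥ 2) = 1 − P(N ≤ 1) ≈ 0.9551.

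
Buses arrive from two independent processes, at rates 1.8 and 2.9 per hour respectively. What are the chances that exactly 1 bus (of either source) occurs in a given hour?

0.0427

Independent Poisson processes superpose: combined rate λ = 1.8 + 2.9 = 4.7 per hour.
So μ = 4.7.
P(N = 1) = e^(−4.7) · 4.7^1/1! ≈ 0.0427.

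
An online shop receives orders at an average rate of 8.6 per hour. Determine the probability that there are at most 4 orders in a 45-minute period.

Over the interval, μ = 8.6 × 0.75 = 6.45 (a 45-minute period = 0.75 hours).
P(N ≤ 4) = Σ_{j=0}^{4} e^(−μ) μ^j/j! ≈ 0.2293.

0.2293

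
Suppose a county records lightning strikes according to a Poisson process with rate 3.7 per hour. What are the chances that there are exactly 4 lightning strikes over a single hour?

0.1931

With mean μ = 3.7 per hour,
P(N = 4) = e^(−μ) μ^4/4! = e^(−3.7) · 3.7^4/24 ≈ 0.1931.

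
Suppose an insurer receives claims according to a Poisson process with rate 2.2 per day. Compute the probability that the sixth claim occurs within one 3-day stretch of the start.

Over the interval, μ = 2.2 × 3 = 6.6 (a 3-day stretch = 3 days).
The sixth arrival falls in the interval iff at least 6 events occur there: P(S_6 ≤ t) = P(N ≥ 6) = 1 − P(N ≤ 5) ≈ 0.6453.

0.6453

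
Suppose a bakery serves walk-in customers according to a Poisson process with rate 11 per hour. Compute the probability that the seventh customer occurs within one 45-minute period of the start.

0.7162

Over the interval, μ = 11 × 0.75 = 8.25 (a 45-minute period = 0.75 hours).
The seventh arrival falls in the interval iff at least 7 events occur there: P(S_7 ≤ t) = P(N ≥ 7) = 1 − P(N ≤ 6) ≈ 0.7162.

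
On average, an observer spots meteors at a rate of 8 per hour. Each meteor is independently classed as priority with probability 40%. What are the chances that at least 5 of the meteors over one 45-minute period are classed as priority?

Thinning: the meteors that are classed as priority themselves form a Poisson process with rate 0.4 × 8 = 3.2 per hour.
Over the interval, μ = 3.2 × 0.75 = 2.4 (a 45-minute period = 0.75 hours).
P(N ≥ 5) = 1 − P(N ≤ 4) ≈ 0.0959.

0.0959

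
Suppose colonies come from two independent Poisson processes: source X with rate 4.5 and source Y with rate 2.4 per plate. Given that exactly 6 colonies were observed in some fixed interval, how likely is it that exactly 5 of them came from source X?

0.2462

Given the total, each event is independently from source X with probability p = λ_X/(λ_X+λ_Y) = 4.5/6.9 ≈ 0.6522.
So K ~ Binomial(6, 4.5/6.9): P(K = 5) = C(6,5) · (4.5/6.9)^5 · (2.4/6.9)^1 ≈ 0.2462.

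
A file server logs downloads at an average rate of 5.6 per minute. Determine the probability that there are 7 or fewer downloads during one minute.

With mean μ = 5.6 per minute,
P(N ≤ 7) = Σ_{j=0}^{7} e^(−μ) μ^j/j! ≈ 0.7970.

0.7970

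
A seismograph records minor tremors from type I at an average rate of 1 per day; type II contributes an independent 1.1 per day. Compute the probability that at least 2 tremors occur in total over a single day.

Independent Poisson processes superpose: combined rate λ = 1 + 1.1 = 2.1 per day.
So μ = 2.1.
P(N ≥ 2) = 1 − P(N ≤ 1) ≈ 0.6204.

0.6204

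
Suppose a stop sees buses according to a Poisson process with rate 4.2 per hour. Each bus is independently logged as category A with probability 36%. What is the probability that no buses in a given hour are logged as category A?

0.2205

Thinning: the buses that are logged as category A themselves form a Poisson process with rate 0.36 × 4.2 = 1.512 per hour.
So μ = 1.512.
P(N = 0) = e^(−1.512) · 1.512^0/0! ≈ 0.2205.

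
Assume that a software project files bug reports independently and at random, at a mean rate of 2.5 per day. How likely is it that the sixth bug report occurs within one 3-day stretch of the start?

Over the interval, μ = 2.5 × 3 = 7.5 (a 3-day stretch = 3 days).
The sixth arrival falls in the interval iff at least 6 events occur there: P(S_6 ≤ t) = P(N ≥ 6) = 1 − P(N ≤ 5) ≈ 0.7586.

0.7586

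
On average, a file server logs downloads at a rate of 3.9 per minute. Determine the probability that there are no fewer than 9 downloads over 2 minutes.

0.3796

Over the interval, μ = 3.9 × 2 = 7.8 (2 minutes).
P(N ≥ 9) = 1 − P(N ≤ 8) = 1 − Σ_{j=0}^{8} e^(−μ) μ^j/j! ≈ 0.3796.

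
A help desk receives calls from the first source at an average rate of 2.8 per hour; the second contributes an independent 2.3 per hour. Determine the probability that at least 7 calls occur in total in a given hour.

0.2526

Independent Poisson processes superpose: combined rate λ = 2.8 + 2.3 = 5.1 per hour.
So μ = 5.1.
P(N ≥ 7) = 1 − P(N ≤ 6) ≈ 0.2526.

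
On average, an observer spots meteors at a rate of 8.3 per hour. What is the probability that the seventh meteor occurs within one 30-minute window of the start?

0.1269

Over the interval, μ = 8.3 × 0.5 = 4.15 (a 30-minute window = 0.5 hours).
The seventh arrival falls in the interval iff at least 7 events occur there: P(S_7 ≤ t) = P(N ≥ 7) = 1 − P(N ≤ 6) ≈ 0.1269.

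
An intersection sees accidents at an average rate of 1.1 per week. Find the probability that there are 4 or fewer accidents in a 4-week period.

Over the interval, μ = 1.1 × 4 = 4.4 (a 4-week period = 4 weeks).
P(N ≤ 4) = Σ_{j=0}^{4} e^(−μ) μ^j/j! ≈ 0.5512.

0.5512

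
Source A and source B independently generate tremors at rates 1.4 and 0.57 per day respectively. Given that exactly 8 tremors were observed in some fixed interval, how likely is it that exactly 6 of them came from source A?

Given the total, each event is independently from source A with probability p = λ_A/(λ_A+λ_B) = 1.4/1.97 ≈ 0.7107.
So K ~ Binomial(8, 1.4/1.97): P(K = 6) = C(8,6) · (1.4/1.97)^6 · (0.57/1.97)^2 ≈ 0.3020.

0.3020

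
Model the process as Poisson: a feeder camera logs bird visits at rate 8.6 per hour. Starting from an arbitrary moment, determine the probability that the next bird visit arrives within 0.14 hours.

0.7000

Inter-arrival times are exponential with rate λ = 8.6 per hour.
P(T ≤ 0.14) = 1 − e^(−λt) = 1 − e^(−8.6 × 0.14) = 1 − e^(−1.204) ≈ 0.7000.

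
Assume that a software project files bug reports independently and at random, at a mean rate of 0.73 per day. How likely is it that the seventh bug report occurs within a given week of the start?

Over the interval, μ = 0.73 × 7 = 5.11 (a week = 7 days).
The seventh arrival falls in the interval iff at least 7 events occur there: P(S_7 ≤ t) = P(N ≥ 7) = 1 − P(N ≤ 6) ≈ 0.2541.

0.2541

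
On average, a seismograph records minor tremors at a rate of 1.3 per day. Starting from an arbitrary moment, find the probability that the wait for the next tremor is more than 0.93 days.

0.2985

The wait for the next event is exponential with rate λ = 1.3 per day.
P(T > 0.93) = e^(−λt) = e^(−1.3 × 0.93) = e^(−1.209) ≈ 0.2985.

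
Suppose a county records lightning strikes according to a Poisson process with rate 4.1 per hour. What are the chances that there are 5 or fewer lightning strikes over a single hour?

With mean μ = 4.1 per hour,
P(N ≤ 5) = Σ_{j=0}^{5} e^(−μ) μ^j/j! ≈ 0.7693.

0.7693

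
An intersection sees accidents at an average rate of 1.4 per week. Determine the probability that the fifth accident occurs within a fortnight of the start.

0.1523

Over the interval, μ = 1.4 × 2 = 2.8 (a fortnight = 2 weeks).
The fifth arrival falls in the interval iff at least 5 events occur there: P(S_5 ≤ t) = P(N ≥ 5) = 1 − P(N ≤ 4) ≈ 0.1523.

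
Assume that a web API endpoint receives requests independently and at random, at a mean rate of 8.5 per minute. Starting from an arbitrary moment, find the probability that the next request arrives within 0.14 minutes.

0.6958

Inter-arrival times are exponential with rate λ = 8.5 per minute.
P(T ≤ 0.14) = 1 − e^(−λt) = 1 − e^(−8.5 × 0.14) = 1 − e^(−1.19) ≈ 0.6958.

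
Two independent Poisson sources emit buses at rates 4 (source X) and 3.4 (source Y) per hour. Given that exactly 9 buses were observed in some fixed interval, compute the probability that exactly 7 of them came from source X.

Given the total, each event is independently from source X with probability p = λ_X/(λ_X+λ_Y) = 4/7.4 ≈ 0.5405.
So K ~ Binomial(9, 4/7.4): P(K = 7) = C(9,7) · (4/7.4)^7 · (3.4/7.4)^2 ≈ 0.1025.

0.1025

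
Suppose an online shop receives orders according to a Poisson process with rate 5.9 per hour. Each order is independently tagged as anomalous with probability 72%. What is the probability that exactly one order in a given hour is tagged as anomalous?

Thinning: the orders that are tagged as anomalous themselves form a Poisson process with rate 0.72 × 5.9 = 4.248 per hour.
So μ = 4.248.
P(N = 1) = e^(−4.248) · 4.248^1/1! ≈ 0.0607.

0.0607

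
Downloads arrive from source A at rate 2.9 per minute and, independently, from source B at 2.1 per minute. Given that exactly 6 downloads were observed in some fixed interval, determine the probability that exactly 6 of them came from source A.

0.0381

Given the total, each event is independently from source A with probability p = λ_A/(λ_A+λ_B) = 2.9/5 = 0.5800.
So K ~ Binomial(6, 2.9/5): P(K = 6) = C(6,6) · (2.9/5)^6 · (2.1/5)^0 ≈ 0.0381.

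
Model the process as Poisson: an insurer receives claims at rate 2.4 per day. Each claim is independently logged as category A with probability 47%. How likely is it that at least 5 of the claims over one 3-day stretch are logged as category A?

Thinning: the claims that are logged as category A themselves form a Poisson process with rate 0.47 × 2.4 = 1.128 per day.
Over the interval, μ = 1.128 × 3 = 3.384 (a 3-day stretch = 3 days).
P(N ≥ 5) = 1 − P(N ≤ 4) ≈ 0.2528.

0.2528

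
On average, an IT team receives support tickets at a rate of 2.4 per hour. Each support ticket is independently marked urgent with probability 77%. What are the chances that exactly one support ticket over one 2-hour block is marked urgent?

0.0917

Thinning: the support tickets that are marked urgent themselves form a Poisson process with rate 0.77 × 2.4 = 1.848 per hour.
Over the interval, μ = 1.848 × 2 = 3.696 (a 2-hour block = 2 hours).
P(N = 1) = e^(−3.696) · 3.696^1/1! ≈ 0.0917.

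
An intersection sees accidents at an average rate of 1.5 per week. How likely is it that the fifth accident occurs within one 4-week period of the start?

Over the interval, μ = 1.5 × 4 = 6 (a 4-week period = 4 weeks).
The fifth arrival falls in the interval iff at least 5 events occur there: P(S_5 ≤ t) = P(N ≥ 5) = 1 − P(N ≤ 4) ≈ 0.7149.

0.7149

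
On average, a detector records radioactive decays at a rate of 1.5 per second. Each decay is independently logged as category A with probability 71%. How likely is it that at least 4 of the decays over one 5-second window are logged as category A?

Thinning: the decays that are logged as category A themselves form a Poisson process with rate 0.71 × 1.5 = 1.065 per second.
Over the interval, μ = 1.065 × 5 = 5.325 (a 5-second window = 5 seconds).
P(N ≥ 4) = 1 − P(N ≤ 3) ≈ 0.7777.

0.7777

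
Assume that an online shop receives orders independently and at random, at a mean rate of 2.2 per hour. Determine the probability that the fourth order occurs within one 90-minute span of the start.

Over the interval, μ = 2.2 × 1.5 = 3.3 (a 90-minute span = 1.5 hours).
The fourth arrival falls in the interval iff at least 4 events occur there: P(S_4 ≤ t) = P(N ≥ 4) = 1 − P(N ≤ 3) ≈ 0.4197.

0.4197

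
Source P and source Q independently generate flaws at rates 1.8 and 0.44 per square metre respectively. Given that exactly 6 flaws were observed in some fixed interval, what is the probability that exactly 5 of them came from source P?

Given the total, each event is independently from source P with probability p = λ_P/(λ_P+λ_Q) = 1.8/2.24 ≈ 0.8036.
So K ~ Binomial(6, 1.8/2.24): P(K = 5) = C(6,5) · (1.8/2.24)^5 · (0.44/2.24)^1 ≈ 0.3949.

0.3949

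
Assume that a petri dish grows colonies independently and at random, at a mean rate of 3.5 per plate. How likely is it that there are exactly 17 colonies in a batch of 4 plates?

0.0713

Over the interval, μ = 3.5 × 4 = 14 (a batch of 4 plates = 4 plates).
P(N = 17) = e^(−μ) μ^17/17! = e^(−14) · 14^17/355687428096000 ≈ 0.0713.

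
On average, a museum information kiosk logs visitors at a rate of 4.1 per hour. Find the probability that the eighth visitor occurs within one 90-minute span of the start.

Over the interval, μ = 4.1 × 1.5 = 6.15 (a 90-minute span = 1.5 hours).
The eighth arrival falls in the interval iff at least 8 events occur there: P(S_8 ≤ t) = P(N ≥ 8) = 1 − P(N ≤ 7) ≈ 0.2769.

0.2769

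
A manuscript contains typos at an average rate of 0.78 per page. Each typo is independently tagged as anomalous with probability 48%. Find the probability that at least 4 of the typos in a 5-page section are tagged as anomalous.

Thinning: the typos that are tagged as anomalous themselves form a Poisson process with rate 0.48 × 0.78 = 0.3744 per page.
Over the interval, μ = 0.3744 × 5 = 1.872 (a 5-page section = 5 pages).
P(N ≥ 4) = 1 − P(N ≤ 3) ≈ 0.1205.

0.1205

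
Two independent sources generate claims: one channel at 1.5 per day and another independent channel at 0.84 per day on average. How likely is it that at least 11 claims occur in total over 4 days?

Independent Poisson processes superpose: combined rate λ = 1.5 + 0.84 = 2.34 per day.
Over the interval, μ = 2.34 × 4 = 9.36 (4 days).
P(N ≥ 11) = 1 − P(N ≤ 10) ≈ 0.3375.

0.3375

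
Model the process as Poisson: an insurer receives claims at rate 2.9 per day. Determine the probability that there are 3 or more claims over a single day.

0.5540

With mean μ = 2.9 per day,
P(N ≥ 3) = 1 − P(N ≤ 2) = 1 − Σ_{j=0}^{2} e^(−μ) μ^j/j! ≈ 0.5540.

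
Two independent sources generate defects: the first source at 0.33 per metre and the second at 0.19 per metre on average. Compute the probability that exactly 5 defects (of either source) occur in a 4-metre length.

0.0405

Independent Poisson processes superpose: combined rate λ = 0.33 + 0.19 = 0.52 per metre.
Over the interval, μ = 0.52 × 4 = 2.08 (a 4-metre length = 4 metres).
P(N = 5) = e^(−2.08) · 2.08^5/5! ≈ 0.0405.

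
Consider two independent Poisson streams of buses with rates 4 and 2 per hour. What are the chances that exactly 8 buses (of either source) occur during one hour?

Independent Poisson processes superpose: combined rate λ = 4 + 2 = 6 per hour.
So μ = 6.
P(N = 8) = e^(−6) · 6^8/8! ≈ 0.1033.

0.1033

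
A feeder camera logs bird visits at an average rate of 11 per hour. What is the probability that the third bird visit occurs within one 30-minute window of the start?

0.9116

Over the interval, μ = 11 × 0.5 = 5.5 (a 30-minute window = 0.5 hours).
The third arrival falls in the interval iff at least 3 events occur there: P(S_3 ≤ t) = P(N ≥ 3) = 1 − P(N ≤ 2) ≈ 0.9116.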